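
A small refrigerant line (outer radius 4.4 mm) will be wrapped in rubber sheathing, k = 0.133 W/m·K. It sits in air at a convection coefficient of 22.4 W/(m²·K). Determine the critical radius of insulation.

r_cr ≈ 5.94 mm

For a cylinder r_cr = k/h = 0.133/22.4
r_cr = 5.94 mm; since the bare radius (4.4 mm) is below r_cr, adding a thin layer of insulation will *increase* heat loss.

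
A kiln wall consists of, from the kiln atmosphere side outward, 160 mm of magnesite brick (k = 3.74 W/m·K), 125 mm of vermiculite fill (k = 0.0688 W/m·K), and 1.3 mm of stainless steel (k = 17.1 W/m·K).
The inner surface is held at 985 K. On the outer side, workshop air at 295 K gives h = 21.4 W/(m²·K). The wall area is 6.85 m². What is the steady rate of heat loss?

Q ≈ 2480 W

Thermal resistances in series:
R_magnesite brick = L/(kA) = 0.16/(3.74×6.85) = 0.006245 K/W
R_vermiculite fill = L/(kA) = 0.125/(0.0688×6.85) = 0.2652 K/W
R_stainless steel = L/(kA) = 0.0013/(17.1×6.85) = 1.11×10^-5 K/W
R_outer film = 1/(h_o·A) = 1/(21.4×6.85) = 0.006822 K/W
R_total = 0.2783 K/W
Q = ΔT / R_total = 690 / 0.2783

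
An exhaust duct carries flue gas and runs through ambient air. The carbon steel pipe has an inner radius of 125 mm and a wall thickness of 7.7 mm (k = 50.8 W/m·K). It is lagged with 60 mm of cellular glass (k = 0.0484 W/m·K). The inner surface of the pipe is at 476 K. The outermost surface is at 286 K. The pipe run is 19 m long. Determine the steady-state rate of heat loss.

Q ≈ 2940 W

Treating each annulus and film as a series resistance:
R_carbon steel pipe wall = ln(132.7/125)/(2π×50.8×19) = 9.857×10^-6 K/W
R_cellular glass = ln(192.7/132.7)/(2π×0.0484×19) = 0.06456 K/W
R_total = 0.06457 K/W
Q = ΔT/R_total = 190/0.06457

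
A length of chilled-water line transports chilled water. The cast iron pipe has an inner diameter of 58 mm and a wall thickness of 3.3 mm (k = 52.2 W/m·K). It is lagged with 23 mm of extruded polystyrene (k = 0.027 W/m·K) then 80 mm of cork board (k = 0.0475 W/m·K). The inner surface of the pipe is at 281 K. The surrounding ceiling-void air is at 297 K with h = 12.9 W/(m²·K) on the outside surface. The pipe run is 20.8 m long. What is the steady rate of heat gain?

Q ≈ 53.2 W

Cylindrical conduction, so R = ln(r₂/r₁)/(2πkL) per layer, in series:
R_cast iron pipe wall = ln(32.3/29)/(2π×52.2×20.8) = 1.58×10^-5 K/W
R_extruded polystyrene = ln(55.3/32.3)/(2π×0.027×20.8) = 0.1524 K/W
R_cork board = ln(135.3/55.3)/(2π×0.0475×20.8) = 0.1441 K/W
R_outer film = 1/(h_o·2πr_oL) = 1/(12.9×2π×0.1353×20.8) = 0.004384 K/W
R_total = 0.3009 K/W
Q = ΔT/R_total = 16/0.3009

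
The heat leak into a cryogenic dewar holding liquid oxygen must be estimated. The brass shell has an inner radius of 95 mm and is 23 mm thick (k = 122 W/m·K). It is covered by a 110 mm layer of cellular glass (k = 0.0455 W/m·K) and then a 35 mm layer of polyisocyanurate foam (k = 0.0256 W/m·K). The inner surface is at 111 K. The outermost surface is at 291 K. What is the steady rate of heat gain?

Q ≈ 20.1 W

For a spherical shell R = (1/r₁ − 1/r₂)/(4πk); film R = 1/(h·4πr²). In series:
R_brass shell = (1/0.095 − 1/0.118)/(4π×122) = 0.001338 K/W
R_cellular glass = (1/0.118 − 1/0.228)/(4π×0.0455) = 7.151 K/W
R_polyisocyanurate foam = (1/0.228 − 1/0.263)/(4π×0.0256) = 1.814 K/W
R_total = 8.967 K/W
Q = ΔT/R_total = 180/8.967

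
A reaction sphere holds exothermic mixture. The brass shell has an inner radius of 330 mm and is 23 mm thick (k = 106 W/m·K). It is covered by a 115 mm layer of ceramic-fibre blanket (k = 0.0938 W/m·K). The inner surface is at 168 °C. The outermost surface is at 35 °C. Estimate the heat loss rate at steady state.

Radial (spherical) resistances in series:
R_brass shell = (1/0.33 − 1/0.353)/(4π×106) = 1.482×10^-4 K/W
R_ceramic-fibre blanket = (1/0.353 − 1/0.468)/(4π×0.0938) = 0.5906 K/W
R_total = 0.5907 K/W
Q = ΔT/R_total = 133/0.5907

Q ≈ 225 W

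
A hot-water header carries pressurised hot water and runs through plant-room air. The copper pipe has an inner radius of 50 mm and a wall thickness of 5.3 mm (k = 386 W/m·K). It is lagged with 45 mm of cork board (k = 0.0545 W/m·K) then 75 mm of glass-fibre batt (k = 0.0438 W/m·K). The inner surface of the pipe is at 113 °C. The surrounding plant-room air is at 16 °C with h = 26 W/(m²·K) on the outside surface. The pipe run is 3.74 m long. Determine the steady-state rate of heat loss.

Q ≈ 95.4 W

For a radial system each layer contributes R = ln(r_out/r_in)/(2πkL); films add R = 1/(hA).
R_copper pipe wall = ln(55.3/50)/(2π×386×3.74) = 1.111×10^-5 K/W
R_cork board = ln(100.3/55.3)/(2π×0.0545×3.74) = 0.4649 K/W
R_glass-fibre batt = ln(175.3/100.3)/(2π×0.0438×3.74) = 0.5425 K/W
R_outer film = 1/(h_o·2πr_oL) = 1/(26×2π×0.1753×3.74) = 0.009337 K/W
R_total = 1.017 K/W
Q = ΔT/R_total = 97/1.017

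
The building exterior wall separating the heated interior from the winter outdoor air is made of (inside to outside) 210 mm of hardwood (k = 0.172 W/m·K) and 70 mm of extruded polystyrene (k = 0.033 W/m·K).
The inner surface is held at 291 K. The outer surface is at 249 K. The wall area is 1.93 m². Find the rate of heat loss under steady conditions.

Thermal resistances in series:
R_hardwood = L/(kA) = 0.21/(0.172×1.93) = 0.6326 K/W
R_extruded polystyrene = L/(kA) = 0.07/(0.033×1.93) = 1.099 K/W
R_total = 1.732 K/W
Q = ΔT / R_total = 42 / 1.732

Q ≈ 24.3 W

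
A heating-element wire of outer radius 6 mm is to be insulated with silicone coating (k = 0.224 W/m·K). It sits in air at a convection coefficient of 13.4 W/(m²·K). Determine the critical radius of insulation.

r_cr ≈ 16.7 mm

For a cylinder r_cr = k/h = 0.224/13.4
r_cr = 16.7 mm; since the bare radius (6 mm) is below r_cr, adding a thin layer of insulation will *increase* heat loss.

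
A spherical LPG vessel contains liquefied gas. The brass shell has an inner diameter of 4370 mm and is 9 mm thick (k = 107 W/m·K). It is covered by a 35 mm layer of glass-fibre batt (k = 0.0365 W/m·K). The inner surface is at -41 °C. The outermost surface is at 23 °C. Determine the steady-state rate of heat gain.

Each spherical layer contributes R = (1/r_i − 1/r_o)/(4πk):
R_brass shell = (1/2.185 − 1/2.194)/(4π×107) = 1.396×10^-6 K/W
R_glass-fibre batt = (1/2.194 − 1/2.229)/(4π×0.0365) = 0.0156 K/W
R_total = 0.0156 K/W
Q = ΔT/R_total = 64/0.0156

Q ≈ 4100 W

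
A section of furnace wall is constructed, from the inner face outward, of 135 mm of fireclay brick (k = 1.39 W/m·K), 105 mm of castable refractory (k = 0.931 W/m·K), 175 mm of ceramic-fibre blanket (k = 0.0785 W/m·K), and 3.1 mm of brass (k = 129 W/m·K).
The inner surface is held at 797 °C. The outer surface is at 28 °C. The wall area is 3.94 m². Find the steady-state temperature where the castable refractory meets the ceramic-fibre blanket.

T ≈ 731 °C

Model the wall as resistances in series:
R_fireclay brick = L/(kA) = 0.135/(1.39×3.94) = 0.02465 K/W
R_castable refractory = L/(kA) = 0.105/(0.931×3.94) = 0.02862 K/W
R_ceramic-fibre blanket = L/(kA) = 0.175/(0.0785×3.94) = 0.5658 K/W
R_brass = L/(kA) = 0.0031/(129×3.94) = 6.099×10^-6 K/W
R_total = 0.6191 K/W;  Q = ΔT/R_total = 769/0.6191 = 1242 W
T_interface = T_inner − Q·ΣR(inner→interface) = 797 − 1240×0.05328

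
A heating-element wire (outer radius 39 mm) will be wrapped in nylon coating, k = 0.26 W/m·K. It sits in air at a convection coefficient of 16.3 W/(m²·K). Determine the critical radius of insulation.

r_cr ≈ 16 mm

For a cylinder r_cr = k/h = 0.26/16.3
r_cr = 16 mm; since the bare radius (39 mm) is above r_cr, any added insulation will reduce heat loss.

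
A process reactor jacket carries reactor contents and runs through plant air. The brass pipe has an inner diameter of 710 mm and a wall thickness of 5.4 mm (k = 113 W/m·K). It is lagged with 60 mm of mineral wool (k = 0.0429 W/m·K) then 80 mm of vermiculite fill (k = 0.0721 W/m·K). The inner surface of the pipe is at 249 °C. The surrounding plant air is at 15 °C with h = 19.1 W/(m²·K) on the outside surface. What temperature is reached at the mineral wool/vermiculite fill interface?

T ≈ 112 °C

Per-layer cylindrical resistances, series-summed:
R_brass pipe wall = ln(360.4/355)/(2π×113×1) = 2.126×10^-5 K/W
R_mineral wool = ln(420.4/360.4)/(2π×0.0429×1) = 0.5713 K/W
R_vermiculite fill = ln(500.4/420.4)/(2π×0.0721×1) = 0.3845 K/W
R_outer film = 1/(h_o·2πr_oL) = 1/(19.1×2π×0.5004×1) = 0.01665 K/W
R_total = 0.9725 K/W
Q = ΔT/R_total = 234/0.9725
Q = 241 W/m
T_interface = T_inner − Q·ΣR(inner→interface) = 249 − 241×0.5713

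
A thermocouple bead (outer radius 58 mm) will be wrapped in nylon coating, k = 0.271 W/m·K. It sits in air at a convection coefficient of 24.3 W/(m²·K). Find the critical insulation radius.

r_cr ≈ 22.3 mm

For a sphere r_cr = 2k/h = 2×0.271/24.3
r_cr = 22.3 mm; since the bare radius (58 mm) is above r_cr, any added insulation will reduce heat loss.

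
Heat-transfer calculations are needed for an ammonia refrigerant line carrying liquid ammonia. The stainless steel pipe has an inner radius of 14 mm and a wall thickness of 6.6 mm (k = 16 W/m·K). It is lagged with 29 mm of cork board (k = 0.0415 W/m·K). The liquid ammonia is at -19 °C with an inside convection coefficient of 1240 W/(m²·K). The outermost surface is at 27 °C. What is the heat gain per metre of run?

For a radial system each layer contributes R = ln(r_out/r_in)/(2πkL); films add R = 1/(hA).
R_inner film = 1/(h_i·2πr₁L) = 1/(1240×2π×0.014×1) = 0.009168 K/W
R_stainless steel pipe wall = ln(20.6/14)/(2π×16×1) = 0.003842 K/W
R_cork board = ln(49.6/20.6)/(2π×0.0415×1) = 3.37 K/W
R_total = 3.383 K/W
Q = ΔT/R_total = 46/3.383

q′ ≈ 13.6 W/m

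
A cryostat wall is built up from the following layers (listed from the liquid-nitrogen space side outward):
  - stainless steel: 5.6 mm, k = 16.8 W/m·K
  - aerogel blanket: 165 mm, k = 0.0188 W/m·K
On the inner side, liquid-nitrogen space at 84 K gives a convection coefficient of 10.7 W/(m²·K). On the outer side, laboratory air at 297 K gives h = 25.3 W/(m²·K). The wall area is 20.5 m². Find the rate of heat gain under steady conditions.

Using the resistance-network approach (series):
R_inner film = 1/(h_i·A) = 1/(10.7×20.5) = 0.004559 K/W
R_stainless steel = L/(kA) = 0.0056/(16.8×20.5) = 1.626×10^-5 K/W
R_aerogel blanket = L/(kA) = 0.165/(0.0188×20.5) = 0.4281 K/W
R_outer film = 1/(h_o·A) = 1/(25.3×20.5) = 0.001928 K/W
R_total = 0.4346 K/W
Q = ΔT / R_total = 213 / 0.4346

Q ≈ 490 W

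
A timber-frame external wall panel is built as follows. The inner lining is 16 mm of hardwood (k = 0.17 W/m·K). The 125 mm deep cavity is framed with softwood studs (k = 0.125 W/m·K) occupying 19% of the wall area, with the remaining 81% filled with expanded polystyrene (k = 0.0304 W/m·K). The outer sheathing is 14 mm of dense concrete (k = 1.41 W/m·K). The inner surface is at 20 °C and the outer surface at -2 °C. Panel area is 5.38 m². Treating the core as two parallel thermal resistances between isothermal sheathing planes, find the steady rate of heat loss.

Sheathing layers in series; stud and cavity paths in parallel between them.
R_inner = 0.016/(0.17×5.38) = 0.01749 K/W
R_stud  = 0.125/(0.125×0.19×5.38) = 0.9783 K/W
R_cav   = 0.125/(0.0304×0.81×5.38) = 0.9436 K/W
1/R_core = 1/R_stud + 1/R_cav → R_core = 0.4803 K/W
R_outer = 0.014/(1.41×5.38) = 0.001846 K/W
R_total = 0.4996 K/W
Q = ΔT/R_total = 22/0.4996

Q ≈ 44 W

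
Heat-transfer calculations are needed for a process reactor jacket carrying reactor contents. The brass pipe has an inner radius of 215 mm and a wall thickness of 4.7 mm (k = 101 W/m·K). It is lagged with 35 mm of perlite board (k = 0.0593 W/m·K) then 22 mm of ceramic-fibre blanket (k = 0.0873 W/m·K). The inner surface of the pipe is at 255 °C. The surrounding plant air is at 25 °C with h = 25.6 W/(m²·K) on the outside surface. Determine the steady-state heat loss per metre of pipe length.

q′ ≈ 403 W/m

Per-layer cylindrical resistances, series-summed:
R_brass pipe wall = ln(219.7/215)/(2π×101×1) = 3.408×10^-5 K/W
R_perlite board = ln(254.7/219.7)/(2π×0.0593×1) = 0.3967 K/W
R_ceramic-fibre blanket = ln(276.7/254.7)/(2π×0.0873×1) = 0.151 K/W
R_outer film = 1/(h_o·2πr_oL) = 1/(25.6×2π×0.2767×1) = 0.02247 K/W
R_total = 0.5703 K/W
Q = ΔT/R_total = 230/0.5703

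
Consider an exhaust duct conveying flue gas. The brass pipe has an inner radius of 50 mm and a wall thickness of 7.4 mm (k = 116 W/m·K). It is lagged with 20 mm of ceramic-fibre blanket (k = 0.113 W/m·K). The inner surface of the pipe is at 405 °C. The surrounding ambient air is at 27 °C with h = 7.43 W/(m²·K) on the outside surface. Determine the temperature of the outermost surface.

For a radial system each layer contributes R = ln(r_out/r_in)/(2πkL); films add R = 1/(hA).
R_brass pipe wall = ln(57.4/50)/(2π×116×1) = 1.894×10^-4 K/W
R_ceramic-fibre blanket = ln(77.4/57.4)/(2π×0.113×1) = 0.421 K/W
R_outer film = 1/(h_o·2πr_oL) = 1/(7.43×2π×0.0774×1) = 0.2768 K/W
R_total = 0.698 K/W
Q = ΔT/R_total = 378/0.698
Q = 542 W/m
T_interface = T_inner − Q·ΣR(inner→interface) = 405 − 542×0.4212

T ≈ 177 °C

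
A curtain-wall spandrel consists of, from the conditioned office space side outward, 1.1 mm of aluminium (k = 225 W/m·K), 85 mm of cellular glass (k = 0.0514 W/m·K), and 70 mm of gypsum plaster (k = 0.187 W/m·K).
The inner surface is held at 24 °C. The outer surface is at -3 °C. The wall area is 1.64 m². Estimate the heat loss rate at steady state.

Series thermal resistances:
R_aluminium = L/(kA) = 0.0011/(225×1.64) = 2.981×10^-6 K/W
R_cellular glass = L/(kA) = 0.085/(0.0514×1.64) = 1.008 K/W
R_gypsum plaster = L/(kA) = 0.07/(0.187×1.64) = 0.2283 K/W
R_total = 1.237 K/W
Q = ΔT / R_total = 27 / 1.237

Q ≈ 21.8 W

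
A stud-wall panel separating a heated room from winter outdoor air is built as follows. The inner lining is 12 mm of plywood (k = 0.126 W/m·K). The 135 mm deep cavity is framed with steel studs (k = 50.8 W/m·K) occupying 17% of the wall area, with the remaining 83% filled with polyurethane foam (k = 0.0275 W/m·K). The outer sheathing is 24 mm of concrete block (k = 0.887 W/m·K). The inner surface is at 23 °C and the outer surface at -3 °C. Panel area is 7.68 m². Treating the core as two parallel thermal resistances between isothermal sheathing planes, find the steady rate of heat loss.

Q ≈ 1450 W

Sheathing layers in series; stud and cavity paths in parallel between them.
R_inner = 0.012/(0.126×7.68) = 0.0124 K/W
R_stud  = 0.135/(50.8×0.17×7.68) = 0.002035 K/W
R_cav   = 0.135/(0.0275×0.83×7.68) = 0.7701 K/W
1/R_core = 1/R_stud + 1/R_cav → R_core = 0.00203 K/W
R_outer = 0.024/(0.887×7.68) = 0.003523 K/W
R_total = 0.01795 K/W
Q = ΔT/R_total = 26/0.01795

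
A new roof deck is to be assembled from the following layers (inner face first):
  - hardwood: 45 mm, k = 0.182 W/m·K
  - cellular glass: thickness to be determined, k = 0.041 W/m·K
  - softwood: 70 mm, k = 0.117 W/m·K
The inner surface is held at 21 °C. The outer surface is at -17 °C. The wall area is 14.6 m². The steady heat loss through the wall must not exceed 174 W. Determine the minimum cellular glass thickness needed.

L ≈ 96.1 mm

Thermal resistances in series:
R_hardwood = L/(kA) = 0.045/(0.182×14.6) = 0.01694 K/W
R_softwood = L/(kA) = 0.07/(0.117×14.6) = 0.04098 K/W
Sum of the known resistances R_other = 0.05791 K/W
Required total resistance R_tot = ΔT/Q_allow = 38/174 = 0.2184 K/W
R_cellular glass = R_tot − R_other = 0.1605 K/W
L = R·k·A = 0.1605×0.041×14.6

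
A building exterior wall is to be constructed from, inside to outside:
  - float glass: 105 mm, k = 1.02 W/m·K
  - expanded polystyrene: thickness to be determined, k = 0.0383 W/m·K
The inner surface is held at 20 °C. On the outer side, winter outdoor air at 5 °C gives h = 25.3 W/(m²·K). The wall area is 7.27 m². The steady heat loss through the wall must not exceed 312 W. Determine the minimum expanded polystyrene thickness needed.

Model the wall as resistances in series:
R_float glass = L/(kA) = 0.105/(1.02×7.27) = 0.01416 K/W
R_outer film = 1/(h_o·A) = 1/(25.3×7.27) = 0.005437 K/W
Sum of the known resistances R_other = 0.0196 K/W
Required total resistance R_tot = ΔT/Q_allow = 15/312 = 0.04808 K/W
R_expanded polystyrene = R_tot − R_other = 0.02848 K/W
L = R·k·A = 0.02848×0.0383×7.27

L ≈ 7.93 mm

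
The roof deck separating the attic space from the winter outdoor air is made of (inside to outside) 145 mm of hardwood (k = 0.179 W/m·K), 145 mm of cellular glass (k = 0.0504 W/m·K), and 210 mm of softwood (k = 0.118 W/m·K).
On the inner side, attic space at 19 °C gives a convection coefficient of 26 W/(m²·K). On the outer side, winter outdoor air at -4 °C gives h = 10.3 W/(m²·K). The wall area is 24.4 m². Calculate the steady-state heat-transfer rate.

Series thermal resistances:
R_inner film = 1/(h_i·A) = 1/(26×24.4) = 0.001576 K/W
R_hardwood = L/(kA) = 0.145/(0.179×24.4) = 0.0332 K/W
R_cellular glass = L/(kA) = 0.145/(0.0504×24.4) = 0.1179 K/W
R_softwood = L/(kA) = 0.21/(0.118×24.4) = 0.07294 K/W
R_outer film = 1/(h_o·A) = 1/(10.3×24.4) = 0.003979 K/W
R_total = 0.2296 K/W
Q = ΔT / R_total = 23 / 0.2296

Q ≈ 100 W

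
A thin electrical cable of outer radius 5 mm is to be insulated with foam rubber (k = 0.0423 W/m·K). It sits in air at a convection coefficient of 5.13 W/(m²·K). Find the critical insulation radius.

For a cylinder r_cr = k/h = 0.0423/5.13
r_cr = 8.25 mm; since the bare radius (5 mm) is below r_cr, adding a thin layer of insulation will *increase* heat loss.

r_cr ≈ 8.25 mm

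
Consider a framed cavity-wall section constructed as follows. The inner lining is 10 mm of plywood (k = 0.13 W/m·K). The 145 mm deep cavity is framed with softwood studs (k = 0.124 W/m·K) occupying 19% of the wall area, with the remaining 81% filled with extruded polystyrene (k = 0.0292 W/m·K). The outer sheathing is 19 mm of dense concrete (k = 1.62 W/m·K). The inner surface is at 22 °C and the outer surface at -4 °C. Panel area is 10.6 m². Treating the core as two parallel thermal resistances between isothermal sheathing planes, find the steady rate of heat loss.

Q ≈ 87.2 W

Sheathing layers in series; stud and cavity paths in parallel between them.
R_inner = 0.01/(0.13×10.6) = 0.007257 K/W
R_stud  = 0.145/(0.124×0.19×10.6) = 0.5806 K/W
R_cav   = 0.145/(0.0292×0.81×10.6) = 0.5784 K/W
1/R_core = 1/R_stud + 1/R_cav → R_core = 0.2897 K/W
R_outer = 0.019/(1.62×10.6) = 0.001106 K/W
R_total = 0.2981 K/W
Q = ΔT/R_total = 26/0.2981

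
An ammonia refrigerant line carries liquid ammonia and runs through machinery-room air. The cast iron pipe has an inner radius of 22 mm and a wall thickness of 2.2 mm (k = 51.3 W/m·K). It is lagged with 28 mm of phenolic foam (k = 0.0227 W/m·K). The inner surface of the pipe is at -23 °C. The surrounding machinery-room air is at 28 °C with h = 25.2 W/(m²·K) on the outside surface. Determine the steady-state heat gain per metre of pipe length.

q′ ≈ 9.25 W/m

Radial resistances (cylindrical: R_cond = ln(r_o/r_i)/(2πkL), R_conv = 1/(h·2πrL)):
R_cast iron pipe wall = ln(24.2/22)/(2π×51.3×1) = 2.957×10^-4 K/W
R_phenolic foam = ln(52.2/24.2)/(2π×0.0227×1) = 5.39 K/W
R_outer film = 1/(h_o·2πr_oL) = 1/(25.2×2π×0.0522×1) = 0.121 K/W
R_total = 5.511 K/W
Q = ΔT/R_total = 51/5.511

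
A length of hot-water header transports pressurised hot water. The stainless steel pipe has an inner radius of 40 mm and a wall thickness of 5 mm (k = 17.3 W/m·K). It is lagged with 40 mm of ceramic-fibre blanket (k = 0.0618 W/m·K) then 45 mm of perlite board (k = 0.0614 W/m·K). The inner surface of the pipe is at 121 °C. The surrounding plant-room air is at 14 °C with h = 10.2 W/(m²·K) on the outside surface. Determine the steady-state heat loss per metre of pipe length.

q′ ≈ 37.4 W/m

For a radial system each layer contributes R = ln(r_out/r_in)/(2πkL); films add R = 1/(hA).
R_stainless steel pipe wall = ln(45/40)/(2π×17.3×1) = 0.001084 K/W
R_ceramic-fibre blanket = ln(85/45)/(2π×0.0618×1) = 1.638 K/W
R_perlite board = ln(130/85)/(2π×0.0614×1) = 1.101 K/W
R_outer film = 1/(h_o·2πr_oL) = 1/(10.2×2π×0.13×1) = 0.12 K/W
R_total = 2.86 K/W
Q = ΔT/R_total = 107/2.86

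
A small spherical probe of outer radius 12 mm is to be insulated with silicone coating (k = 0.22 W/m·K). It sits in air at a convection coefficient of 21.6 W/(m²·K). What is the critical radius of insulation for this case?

For a sphere r_cr = 2k/h = 2×0.22/21.6
r_cr = 20.4 mm; since the bare radius (12 mm) is below r_cr, adding a thin layer of insulation will *increase* heat loss.

r_cr ≈ 20.4 mm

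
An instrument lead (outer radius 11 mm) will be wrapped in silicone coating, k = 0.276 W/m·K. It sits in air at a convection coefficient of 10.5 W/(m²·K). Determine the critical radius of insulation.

For a cylinder r_cr = k/h = 0.276/10.5
r_cr = 26.3 mm; since the bare radius (11 mm) is below r_cr, adding a thin layer of insulation will *increase* heat loss.

r_cr ≈ 26.3 mm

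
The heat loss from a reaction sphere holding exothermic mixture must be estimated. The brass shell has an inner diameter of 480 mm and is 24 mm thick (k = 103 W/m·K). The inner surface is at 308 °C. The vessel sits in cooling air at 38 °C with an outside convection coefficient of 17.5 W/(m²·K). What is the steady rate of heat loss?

Q ≈ 4120 W

Spherical conduction: R = (1/r_in − 1/r_out)/(4πk) per layer; series-sum.
R_brass shell = (1/0.24 − 1/0.264)/(4π×103) = 2.927×10^-4 K/W
R_outer film = 1/(h·4πr_o²) = 1/(17.5×4π×0.264²) = 0.06524 K/W
R_total = 0.06554 K/W
Q = ΔT/R_total = 270/0.06554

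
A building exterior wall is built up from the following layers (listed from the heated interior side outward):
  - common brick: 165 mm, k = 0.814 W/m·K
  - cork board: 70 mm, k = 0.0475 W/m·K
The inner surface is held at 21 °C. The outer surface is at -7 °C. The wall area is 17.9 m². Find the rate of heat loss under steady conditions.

Model the wall as resistances in series:
R_common brick = L/(kA) = 0.165/(0.814×17.9) = 0.01132 K/W
R_cork board = L/(kA) = 0.07/(0.0475×17.9) = 0.08233 K/W
R_total = 0.09365 K/W
Q = ΔT / R_total = 28 / 0.09365

Q ≈ 299 W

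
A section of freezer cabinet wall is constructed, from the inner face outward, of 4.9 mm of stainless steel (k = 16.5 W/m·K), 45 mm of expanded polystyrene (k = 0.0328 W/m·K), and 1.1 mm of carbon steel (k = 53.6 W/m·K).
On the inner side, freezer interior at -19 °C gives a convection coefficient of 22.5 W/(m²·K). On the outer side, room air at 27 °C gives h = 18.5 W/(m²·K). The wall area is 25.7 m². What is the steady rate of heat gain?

Using the resistance-network approach (series):
R_inner film = 1/(h_i·A) = 1/(22.5×25.7) = 0.001729 K/W
R_stainless steel = L/(kA) = 0.0049/(16.5×25.7) = 1.156×10^-5 K/W
R_expanded polystyrene = L/(kA) = 0.045/(0.0328×25.7) = 0.05338 K/W
R_carbon steel = L/(kA) = 0.0011/(53.6×25.7) = 7.985×10^-7 K/W
R_outer film = 1/(h_o·A) = 1/(18.5×25.7) = 0.002103 K/W
R_total = 0.05723 K/W
Q = ΔT / R_total = 46 / 0.05723

Q ≈ 804 W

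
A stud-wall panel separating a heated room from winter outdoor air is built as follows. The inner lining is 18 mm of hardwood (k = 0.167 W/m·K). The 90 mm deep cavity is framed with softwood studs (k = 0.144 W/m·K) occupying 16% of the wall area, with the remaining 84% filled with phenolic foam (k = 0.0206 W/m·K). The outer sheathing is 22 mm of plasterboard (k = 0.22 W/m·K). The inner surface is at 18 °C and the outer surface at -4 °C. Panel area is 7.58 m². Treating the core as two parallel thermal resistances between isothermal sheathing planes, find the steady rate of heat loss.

Q ≈ 68.4 W

Sheathing layers in series; stud and cavity paths in parallel between them.
R_inner = 0.018/(0.167×7.58) = 0.01422 K/W
R_stud  = 0.09/(0.144×0.16×7.58) = 0.5153 K/W
R_cav   = 0.09/(0.0206×0.84×7.58) = 0.6862 K/W
1/R_core = 1/R_stud + 1/R_cav → R_core = 0.2943 K/W
R_outer = 0.022/(0.22×7.58) = 0.01319 K/W
R_total = 0.3217 K/W
Q = ΔT/R_total = 22/0.3217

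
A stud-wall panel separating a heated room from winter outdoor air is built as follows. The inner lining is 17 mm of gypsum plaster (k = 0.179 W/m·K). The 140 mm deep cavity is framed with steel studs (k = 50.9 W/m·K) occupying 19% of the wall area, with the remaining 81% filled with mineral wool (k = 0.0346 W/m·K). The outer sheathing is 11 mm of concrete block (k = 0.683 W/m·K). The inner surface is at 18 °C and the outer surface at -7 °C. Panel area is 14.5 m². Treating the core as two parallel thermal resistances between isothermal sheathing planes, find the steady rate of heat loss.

Q ≈ 2890 W

Sheathing layers in series; stud and cavity paths in parallel between them.
R_inner = 0.017/(0.179×14.5) = 0.00655 K/W
R_stud  = 0.14/(50.9×0.19×14.5) = 9.984×10^-4 K/W
R_cav   = 0.14/(0.0346×0.81×14.5) = 0.3445 K/W
1/R_core = 1/R_stud + 1/R_cav → R_core = 9.955×10^-4 K/W
R_outer = 0.011/(0.683×14.5) = 0.001111 K/W
R_total = 0.008656 K/W
Q = ΔT/R_total = 25/0.008656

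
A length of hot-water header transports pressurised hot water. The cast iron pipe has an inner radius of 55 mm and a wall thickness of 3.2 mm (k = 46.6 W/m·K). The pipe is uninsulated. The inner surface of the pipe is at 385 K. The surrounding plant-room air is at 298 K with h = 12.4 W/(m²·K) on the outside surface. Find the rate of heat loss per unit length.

Per-layer cylindrical resistances, series-summed:
R_cast iron pipe wall = ln(58.2/55)/(2π×46.6×1) = 1.931×10^-4 K/W
R_outer film = 1/(h_o·2πr_oL) = 1/(12.4×2π×0.0582×1) = 0.2205 K/W
R_total = 0.2207 K/W
Q = ΔT/R_total = 87/0.2207

q′ ≈ 394 W/m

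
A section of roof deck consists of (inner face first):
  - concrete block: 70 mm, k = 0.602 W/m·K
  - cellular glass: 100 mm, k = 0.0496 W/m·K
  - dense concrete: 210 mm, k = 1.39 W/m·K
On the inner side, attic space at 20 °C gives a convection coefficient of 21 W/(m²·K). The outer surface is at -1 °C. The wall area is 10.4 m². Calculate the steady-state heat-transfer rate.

Treating each layer as a thermal resistance in series:
R_inner film = 1/(h_i·A) = 1/(21×10.4) = 0.004579 K/W
R_concrete block = L/(kA) = 0.07/(0.602×10.4) = 0.01118 K/W
R_cellular glass = L/(kA) = 0.1/(0.0496×10.4) = 0.1939 K/W
R_dense concrete = L/(kA) = 0.21/(1.39×10.4) = 0.01453 K/W
R_total = 0.2241 K/W
Q = ΔT / R_total = 21 / 0.2241

Q ≈ 93.7 W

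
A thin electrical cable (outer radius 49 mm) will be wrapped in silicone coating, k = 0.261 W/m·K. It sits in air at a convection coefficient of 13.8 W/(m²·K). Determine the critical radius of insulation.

For a cylinder r_cr = k/h = 0.261/13.8
r_cr = 18.9 mm; since the bare radius (49 mm) is above r_cr, any added insulation will reduce heat loss.

r_cr ≈ 18.9 mm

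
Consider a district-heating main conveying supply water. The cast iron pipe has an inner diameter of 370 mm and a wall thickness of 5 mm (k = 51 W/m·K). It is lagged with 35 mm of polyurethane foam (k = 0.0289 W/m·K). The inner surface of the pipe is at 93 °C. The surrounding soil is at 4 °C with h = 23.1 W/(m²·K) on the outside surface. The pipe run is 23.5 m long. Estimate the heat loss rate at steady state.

Q ≈ 2170 W

Radial resistances (cylindrical: R_cond = ln(r_o/r_i)/(2πkL), R_conv = 1/(h·2πrL)):
R_cast iron pipe wall = ln(190/185)/(2π×51×23.5) = 3.541×10^-6 K/W
R_polyurethane foam = ln(225/190)/(2π×0.0289×23.5) = 0.03962 K/W
R_outer film = 1/(h_o·2πr_oL) = 1/(23.1×2π×0.225×23.5) = 0.001303 K/W
R_total = 0.04093 K/W
Q = ΔT/R_total = 89/0.04093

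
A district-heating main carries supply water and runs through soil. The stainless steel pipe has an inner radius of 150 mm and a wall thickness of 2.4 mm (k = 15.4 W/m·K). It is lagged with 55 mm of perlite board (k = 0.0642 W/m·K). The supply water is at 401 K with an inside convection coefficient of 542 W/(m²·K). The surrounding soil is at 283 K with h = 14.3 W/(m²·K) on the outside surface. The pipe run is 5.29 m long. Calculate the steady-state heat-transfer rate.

Per-layer cylindrical resistances, series-summed:
R_inner film = 1/(h_i·2πr₁L) = 1/(542×2π×0.15×5.29) = 3.701×10^-4 K/W
R_stainless steel pipe wall = ln(152.4/150)/(2π×15.4×5.29) = 3.101×10^-5 K/W
R_perlite board = ln(207.4/152.4)/(2π×0.0642×5.29) = 0.1444 K/W
R_outer film = 1/(h_o·2πr_oL) = 1/(14.3×2π×0.2074×5.29) = 0.01014 K/W
R_total = 0.1549 K/W
Q = ΔT/R_total = 118/0.1549

Q ≈ 762 W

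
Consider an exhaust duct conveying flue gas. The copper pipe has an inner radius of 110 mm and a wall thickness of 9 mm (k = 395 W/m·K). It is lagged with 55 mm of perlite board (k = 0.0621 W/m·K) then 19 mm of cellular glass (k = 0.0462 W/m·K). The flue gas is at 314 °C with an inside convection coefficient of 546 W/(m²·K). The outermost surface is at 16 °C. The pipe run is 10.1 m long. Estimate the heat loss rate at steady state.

Cylindrical conduction, so R = ln(r₂/r₁)/(2πkL) per layer, in series:
R_inner film = 1/(h_i·2πr₁L) = 1/(546×2π×0.11×10.1) = 2.624×10^-4 K/W
R_copper pipe wall = ln(119/110)/(2π×395×10.1) = 3.137×10^-6 K/W
R_perlite board = ln(174/119)/(2π×0.0621×10.1) = 0.09641 K/W
R_cellular glass = ln(193/174)/(2π×0.0462×10.1) = 0.03535 K/W
R_total = 0.132 K/W
Q = ΔT/R_total = 298/0.132

Q ≈ 2260 W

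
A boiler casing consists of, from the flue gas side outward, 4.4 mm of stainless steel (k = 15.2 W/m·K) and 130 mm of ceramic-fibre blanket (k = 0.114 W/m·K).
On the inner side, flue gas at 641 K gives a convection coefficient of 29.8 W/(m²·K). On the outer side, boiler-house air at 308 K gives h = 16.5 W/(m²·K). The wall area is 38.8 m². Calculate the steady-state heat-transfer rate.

Q ≈ 10500 W

Treating each layer as a thermal resistance in series:
R_inner film = 1/(h_i·A) = 1/(29.8×38.8) = 8.649×10^-4 K/W
R_stainless steel = L/(kA) = 0.0044/(15.2×38.8) = 7.461×10^-6 K/W
R_ceramic-fibre blanket = L/(kA) = 0.13/(0.114×38.8) = 0.02939 K/W
R_outer film = 1/(h_o·A) = 1/(16.5×38.8) = 0.001562 K/W
R_total = 0.03182 K/W
Q = ΔT / R_total = 333 / 0.03182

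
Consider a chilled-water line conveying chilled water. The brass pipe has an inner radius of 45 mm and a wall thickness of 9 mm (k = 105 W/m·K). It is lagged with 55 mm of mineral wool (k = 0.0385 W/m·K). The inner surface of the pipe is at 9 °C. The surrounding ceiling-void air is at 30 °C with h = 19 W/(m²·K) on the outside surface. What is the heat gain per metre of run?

q′ ≈ 7.05 W/m

Treating each annulus and film as a series resistance:
R_brass pipe wall = ln(54/45)/(2π×105×1) = 2.764×10^-4 K/W
R_mineral wool = ln(109/54)/(2π×0.0385×1) = 2.903 K/W
R_outer film = 1/(h_o·2πr_oL) = 1/(19×2π×0.109×1) = 0.07685 K/W
R_total = 2.981 K/W
Q = ΔT/R_total = 21/2.981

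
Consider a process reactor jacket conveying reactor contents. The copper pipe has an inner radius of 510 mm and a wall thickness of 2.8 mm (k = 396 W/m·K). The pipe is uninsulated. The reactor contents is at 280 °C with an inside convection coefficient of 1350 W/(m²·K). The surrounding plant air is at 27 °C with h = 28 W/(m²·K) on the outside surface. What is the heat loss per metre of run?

q′ ≈ 22400 W/m

For a radial system each layer contributes R = ln(r_out/r_in)/(2πkL); films add R = 1/(hA).
R_inner film = 1/(h_i·2πr₁L) = 1/(1350×2π×0.51×1) = 2.312×10^-4 K/W
R_copper pipe wall = ln(512.8/510)/(2π×396×1) = 2.201×10^-6 K/W
R_outer film = 1/(h_o·2πr_oL) = 1/(28×2π×0.5128×1) = 0.01108 K/W
R_total = 0.01132 K/W
Q = ΔT/R_total = 253/0.01132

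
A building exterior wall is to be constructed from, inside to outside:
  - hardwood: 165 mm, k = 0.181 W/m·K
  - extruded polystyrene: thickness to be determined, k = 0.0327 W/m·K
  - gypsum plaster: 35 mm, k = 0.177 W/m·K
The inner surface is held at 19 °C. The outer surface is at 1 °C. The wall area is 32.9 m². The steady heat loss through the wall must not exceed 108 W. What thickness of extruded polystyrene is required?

L ≈ 143 mm

Model the wall as resistances in series:
R_hardwood = L/(kA) = 0.165/(0.181×32.9) = 0.02771 K/W
R_gypsum plaster = L/(kA) = 0.035/(0.177×32.9) = 0.00601 K/W
Sum of the known resistances R_other = 0.03372 K/W
Required total resistance R_tot = ΔT/Q_allow = 18/108 = 0.1667 K/W
R_extruded polystyrene = R_tot − R_other = 0.1329 K/W
L = R·k·A = 0.1329×0.0327×32.9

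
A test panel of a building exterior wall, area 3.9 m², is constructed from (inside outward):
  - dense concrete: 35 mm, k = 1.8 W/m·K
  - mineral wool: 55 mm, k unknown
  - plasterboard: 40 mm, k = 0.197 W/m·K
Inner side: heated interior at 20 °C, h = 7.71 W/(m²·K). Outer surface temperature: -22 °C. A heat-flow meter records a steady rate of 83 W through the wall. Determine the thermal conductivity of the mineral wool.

k ≈ 0.0339 W/(m·K)

Model the wall as resistances in series:
R_inner film = 1/(h_i·A) = 1/(7.71×3.9) = 0.03326 K/W
R_dense concrete = L/(kA) = 0.035/(1.8×3.9) = 0.004986 K/W
R_plasterboard = L/(kA) = 0.04/(0.197×3.9) = 0.05206 K/W
Sum of known resistances R_other = 0.09031 K/W
Total R = ΔT/Q = 42/83 = 0.506 K/W
R_mineral wool = R_total − R_other = 0.4157 K/W
k = L/(R·A) = 0.055/(0.4157×3.9)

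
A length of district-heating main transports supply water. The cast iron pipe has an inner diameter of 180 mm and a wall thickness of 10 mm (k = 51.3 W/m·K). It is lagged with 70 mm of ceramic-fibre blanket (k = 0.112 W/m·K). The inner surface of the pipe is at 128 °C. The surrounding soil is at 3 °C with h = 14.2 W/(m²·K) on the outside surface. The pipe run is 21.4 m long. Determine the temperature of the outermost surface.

T ≈ 13 °C

Cylindrical conduction, so R = ln(r₂/r₁)/(2πkL) per layer, in series:
R_cast iron pipe wall = ln(100/90)/(2π×51.3×21.4) = 1.527×10^-5 K/W
R_ceramic-fibre blanket = ln(170/100)/(2π×0.112×21.4) = 0.03524 K/W
R_outer film = 1/(h_o·2πr_oL) = 1/(14.2×2π×0.17×21.4) = 0.003081 K/W
R_total = 0.03833 K/W
Q = ΔT/R_total = 125/0.03833
Q = 3260 W
T_interface = T_inner − Q·ΣR(inner→interface) = 128 − 3260×0.03525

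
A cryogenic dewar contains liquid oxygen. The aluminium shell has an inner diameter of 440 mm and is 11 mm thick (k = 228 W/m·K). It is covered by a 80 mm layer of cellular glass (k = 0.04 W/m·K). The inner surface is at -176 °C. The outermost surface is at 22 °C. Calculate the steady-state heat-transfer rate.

Q ≈ 89.4 W

Radial (spherical) resistances in series:
R_aluminium shell = (1/0.22 − 1/0.231)/(4π×228) = 7.555×10^-5 K/W
R_cellular glass = (1/0.231 − 1/0.311)/(4π×0.04) = 2.215 K/W
R_total = 2.215 K/W
Q = ΔT/R_total = 198/2.215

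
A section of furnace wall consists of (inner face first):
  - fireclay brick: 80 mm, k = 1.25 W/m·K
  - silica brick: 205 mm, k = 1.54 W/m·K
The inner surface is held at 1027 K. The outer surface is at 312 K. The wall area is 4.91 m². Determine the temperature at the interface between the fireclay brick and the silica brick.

Thermal resistances in series:
R_fireclay brick = L/(kA) = 0.08/(1.25×4.91) = 0.01303 K/W
R_silica brick = L/(kA) = 0.205/(1.54×4.91) = 0.02711 K/W
R_total = 0.04015 K/W;  Q = ΔT/R_total = 715/0.04015 = 17810 W
T_interface = T_inner − Q·ΣR(inner→interface) = 1027 − 17800×0.01303

T ≈ 795 K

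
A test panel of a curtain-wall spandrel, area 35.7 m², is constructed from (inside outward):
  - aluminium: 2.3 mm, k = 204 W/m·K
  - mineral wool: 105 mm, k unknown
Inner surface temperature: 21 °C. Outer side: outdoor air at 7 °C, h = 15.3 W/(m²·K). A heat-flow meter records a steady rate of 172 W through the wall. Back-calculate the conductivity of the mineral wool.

k ≈ 0.037 W/(m·K)

Model the wall as resistances in series:
R_aluminium = L/(kA) = 0.0023/(204×35.7) = 3.158×10^-7 K/W
R_outer film = 1/(h_o·A) = 1/(15.3×35.7) = 0.001831 K/W
Sum of known resistances R_other = 0.001831 K/W
Total R = ΔT/Q = 14/172 = 0.0814 K/W
R_mineral wool = R_total − R_other = 0.07956 K/W
k = L/(R·A) = 0.105/(0.07956×35.7)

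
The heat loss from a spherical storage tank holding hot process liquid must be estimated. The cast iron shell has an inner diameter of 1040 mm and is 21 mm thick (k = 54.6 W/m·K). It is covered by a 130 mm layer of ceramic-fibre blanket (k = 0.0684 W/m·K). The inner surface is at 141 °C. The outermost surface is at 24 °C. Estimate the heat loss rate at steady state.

Radial (spherical) resistances in series:
R_cast iron shell = (1/0.52 − 1/0.541)/(4π×54.6) = 1.088×10^-4 K/W
R_ceramic-fibre blanket = (1/0.541 − 1/0.671)/(4π×0.0684) = 0.4166 K/W
R_total = 0.4167 K/W
Q = ΔT/R_total = 117/0.4167

Q ≈ 281 W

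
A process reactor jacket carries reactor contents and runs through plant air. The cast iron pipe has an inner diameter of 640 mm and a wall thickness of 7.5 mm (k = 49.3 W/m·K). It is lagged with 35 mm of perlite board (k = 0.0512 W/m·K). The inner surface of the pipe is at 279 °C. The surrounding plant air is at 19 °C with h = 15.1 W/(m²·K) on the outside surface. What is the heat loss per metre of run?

Treating each annulus and film as a series resistance:
R_cast iron pipe wall = ln(327.5/320)/(2π×49.3×1) = 7.479×10^-5 K/W
R_perlite board = ln(362.5/327.5)/(2π×0.0512×1) = 0.3156 K/W
R_outer film = 1/(h_o·2πr_oL) = 1/(15.1×2π×0.3625×1) = 0.02908 K/W
R_total = 0.3448 K/W
Q = ΔT/R_total = 260/0.3448

q′ ≈ 754 W/m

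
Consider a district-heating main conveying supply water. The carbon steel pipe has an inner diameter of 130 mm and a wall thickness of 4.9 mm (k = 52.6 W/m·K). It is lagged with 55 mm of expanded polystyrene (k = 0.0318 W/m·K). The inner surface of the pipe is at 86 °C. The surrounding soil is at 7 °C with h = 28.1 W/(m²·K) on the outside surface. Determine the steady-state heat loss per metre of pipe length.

q′ ≈ 26.8 W/m

For a radial system each layer contributes R = ln(r_out/r_in)/(2πkL); films add R = 1/(hA).
R_carbon steel pipe wall = ln(69.9/65)/(2π×52.6×1) = 2.199×10^-4 K/W
R_expanded polystyrene = ln(124.9/69.9)/(2π×0.0318×1) = 2.905 K/W
R_outer film = 1/(h_o·2πr_oL) = 1/(28.1×2π×0.1249×1) = 0.04535 K/W
R_total = 2.951 K/W
Q = ΔT/R_total = 79/2.951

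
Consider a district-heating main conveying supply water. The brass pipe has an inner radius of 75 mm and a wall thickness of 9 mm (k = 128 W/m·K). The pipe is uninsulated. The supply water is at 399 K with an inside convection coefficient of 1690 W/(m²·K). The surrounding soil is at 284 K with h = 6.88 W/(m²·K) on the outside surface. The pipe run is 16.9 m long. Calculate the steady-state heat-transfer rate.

Q ≈ 7020 W

Radial resistances (cylindrical: R_cond = ln(r_o/r_i)/(2πkL), R_conv = 1/(h·2πrL)):
R_inner film = 1/(h_i·2πr₁L) = 1/(1690×2π×0.075×16.9) = 7.43×10^-5 K/W
R_brass pipe wall = ln(84/75)/(2π×128×16.9) = 8.338×10^-6 K/W
R_outer film = 1/(h_o·2πr_oL) = 1/(6.88×2π×0.084×16.9) = 0.0163 K/W
R_total = 0.01638 K/W
Q = ΔT/R_total = 115/0.01638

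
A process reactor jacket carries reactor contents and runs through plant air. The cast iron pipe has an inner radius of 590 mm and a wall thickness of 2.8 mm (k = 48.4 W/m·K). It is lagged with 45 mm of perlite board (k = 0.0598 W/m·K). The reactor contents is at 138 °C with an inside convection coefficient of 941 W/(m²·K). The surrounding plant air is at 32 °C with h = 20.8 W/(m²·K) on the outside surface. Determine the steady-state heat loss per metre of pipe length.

q′ ≈ 512 W/m

Radial resistances (cylindrical: R_cond = ln(r_o/r_i)/(2πkL), R_conv = 1/(h·2πrL)):
R_inner film = 1/(h_i·2πr₁L) = 1/(941×2π×0.59×1) = 2.867×10^-4 K/W
R_cast iron pipe wall = ln(592.8/590)/(2π×48.4×1) = 1.557×10^-5 K/W
R_perlite board = ln(637.8/592.8)/(2π×0.0598×1) = 0.1947 K/W
R_outer film = 1/(h_o·2πr_oL) = 1/(20.8×2π×0.6378×1) = 0.012 K/W
R_total = 0.207 K/W
Q = ΔT/R_total = 106/0.207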